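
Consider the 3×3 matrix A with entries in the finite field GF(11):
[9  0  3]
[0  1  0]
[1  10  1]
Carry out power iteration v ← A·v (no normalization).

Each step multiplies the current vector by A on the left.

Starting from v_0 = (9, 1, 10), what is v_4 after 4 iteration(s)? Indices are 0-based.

v_4 = (10, 1, 7)

v_0 = (9, 1, 10).
v_1 = A·v_0 = (1, 1, 7).
v_2 = A·v_1 = (8, 1, 7).
v_3 = A·v_2 = (5, 1, 3).
v_4 = A·v_3 = (10, 1, 7).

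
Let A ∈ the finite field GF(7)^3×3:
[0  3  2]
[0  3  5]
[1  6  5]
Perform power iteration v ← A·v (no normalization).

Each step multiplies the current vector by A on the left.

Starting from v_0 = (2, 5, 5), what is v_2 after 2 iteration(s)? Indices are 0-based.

v_2 = (3, 6, 4)

v_0 = (2, 5, 5).
v_1 = A·v_0 = (4, 5, 1).
v_2 = A·v_1 = (3, 6, 4).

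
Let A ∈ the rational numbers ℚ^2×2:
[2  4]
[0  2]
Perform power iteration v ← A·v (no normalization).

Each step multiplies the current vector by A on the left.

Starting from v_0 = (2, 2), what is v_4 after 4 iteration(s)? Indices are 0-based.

v_4 = (288, 32)

v_0 = (2, 2).
v_1 = A·v_0 = (12, 4).
v_2 = A·v_1 = (40, 8).
v_3 = A·v_2 = (112, 16).
v_4 = A·v_3 = (288, 32).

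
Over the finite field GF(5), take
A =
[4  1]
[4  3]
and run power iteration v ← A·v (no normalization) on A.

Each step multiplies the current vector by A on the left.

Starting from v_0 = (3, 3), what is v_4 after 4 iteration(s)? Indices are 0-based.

v_0 = (3, 3).
v_1 = A·v_0 = (0, 1).
v_2 = A·v_1 = (1, 3).
v_3 = A·v_2 = (2, 3).
v_4 = A·v_3 = (1, 2).

v_4 = (1, 2)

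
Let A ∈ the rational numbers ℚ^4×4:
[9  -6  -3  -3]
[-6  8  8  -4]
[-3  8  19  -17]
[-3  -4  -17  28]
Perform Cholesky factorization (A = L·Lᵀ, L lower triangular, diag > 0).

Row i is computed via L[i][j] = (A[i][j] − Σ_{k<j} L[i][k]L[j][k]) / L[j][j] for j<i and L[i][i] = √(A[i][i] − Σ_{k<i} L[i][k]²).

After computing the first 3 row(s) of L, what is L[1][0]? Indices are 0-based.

L[1][0] = -2

Step 1: L[0][0] = √(9) = 3.
  L[1][0] = (-6) / L[0][0] = -2.
Step 2: L[1][1] = √(4) = 2.
  L[2][0] = (-3) / L[0][0] = -1.
  L[2][1] = (6) / L[1][1] = 3.
Step 3: L[2][2] = √(9) = 3.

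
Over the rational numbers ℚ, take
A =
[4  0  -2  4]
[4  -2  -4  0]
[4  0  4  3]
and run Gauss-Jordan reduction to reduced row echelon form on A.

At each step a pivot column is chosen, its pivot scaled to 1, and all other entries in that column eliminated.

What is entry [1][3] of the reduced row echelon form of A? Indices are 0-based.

step 1: normalize row 0 (÷4) = (1, 0, -1/2, 1)
  row 1: subtract 4×row0 = (0, -2, -2, -4)
  row 2: subtract 4×row0 = (0, 0, 6, -1)
step 2: normalize row 1 (÷-2) = (0, 1, 1, 2)
step 3: normalize row 2 (÷6) = (0, 0, 1, -1/6)
  row 0: subtract -1/2×row2 = (1, 0, 0, 11/12)
  row 1: subtract 1×row2 = (0, 1, 0, 13/6)

M[1][3] = 13/6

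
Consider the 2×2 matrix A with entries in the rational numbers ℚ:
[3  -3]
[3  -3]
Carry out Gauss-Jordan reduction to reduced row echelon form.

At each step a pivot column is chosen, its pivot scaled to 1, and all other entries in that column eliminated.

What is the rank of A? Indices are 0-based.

rank = 1

pivot(0,0)=3: scale R0 → (1, -1)
  clear (1,0): R1 −= (3)R0 → (0, 0)
col 1: no nonzero at/below row 1; advance.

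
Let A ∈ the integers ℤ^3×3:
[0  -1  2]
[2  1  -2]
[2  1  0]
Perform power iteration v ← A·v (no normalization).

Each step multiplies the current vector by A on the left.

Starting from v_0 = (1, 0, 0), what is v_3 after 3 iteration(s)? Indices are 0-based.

v_0 = (1, 0, 0).
v_1 = A·v_0 = (0, 2, 2).
v_2 = A·v_1 = (2, -2, 2).
v_3 = A·v_2 = (6, -2, 2).

v_3 = (6, -2, 2)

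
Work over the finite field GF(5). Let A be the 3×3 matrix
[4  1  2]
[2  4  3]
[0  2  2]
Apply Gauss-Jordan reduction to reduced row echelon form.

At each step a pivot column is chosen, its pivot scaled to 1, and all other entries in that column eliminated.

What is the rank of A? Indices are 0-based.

rank = 3

step 1: normalize row 0 (÷4) = (1, 4, 3)
  row 1: subtract 2×row0 = (0, 1, 2)
step 2: normalize row 1 (÷1) = (0, 1, 2)
  row 0: subtract 4×row1 = (1, 0, 0)
  row 2: subtract 2×row1 = (0, 0, 3)
step 3: normalize row 2 (÷3) = (0, 0, 1)
  row 1: subtract 2×row2 = (0, 1, 0)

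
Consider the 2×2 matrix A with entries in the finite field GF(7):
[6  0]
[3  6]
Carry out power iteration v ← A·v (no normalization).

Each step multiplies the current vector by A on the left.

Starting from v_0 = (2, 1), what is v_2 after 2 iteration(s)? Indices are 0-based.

v_0 = (2, 1).
v_1 = A·v_0 = (5, 5).
v_2 = A·v_1 = (2, 3).

v_2 = (2, 3)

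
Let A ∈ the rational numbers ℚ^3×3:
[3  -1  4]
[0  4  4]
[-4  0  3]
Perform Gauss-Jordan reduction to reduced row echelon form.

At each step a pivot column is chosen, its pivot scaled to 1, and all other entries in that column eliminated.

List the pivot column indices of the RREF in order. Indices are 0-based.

pivot columns: 0, 1, 2

pivot(0,0)=3: scale R0 → (1, -1/3, 4/3)
  clear (2,0): R2 −= (-4)R0 → (0, -4/3, 25/3)
pivot(1,1)=4: scale R1 → (0, 1, 1)
  clear (0,1): R0 −= (-1/3)R1 → (1, 0, 5/3)
  clear (2,1): R2 −= (-4/3)R1 → (0, 0, 29/3)
pivot(2,2)=29/3: scale R2 → (0, 0, 1)
  clear (0,2): R0 −= (5/3)R2 → (1, 0, 0)
  clear (1,2): R1 −= (1)R2 → (0, 1, 0)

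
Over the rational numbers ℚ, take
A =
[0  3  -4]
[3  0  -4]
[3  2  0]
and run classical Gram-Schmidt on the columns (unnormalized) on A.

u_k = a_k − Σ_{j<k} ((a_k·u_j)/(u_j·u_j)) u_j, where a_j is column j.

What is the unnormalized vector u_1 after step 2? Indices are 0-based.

u_1 = (3, -1, 1)

Step 1: u_0 = a_0 = (0, 3, 3).
Step 2: u_1 = a_1 − (1/3)·u_0 = (3, -1, 1).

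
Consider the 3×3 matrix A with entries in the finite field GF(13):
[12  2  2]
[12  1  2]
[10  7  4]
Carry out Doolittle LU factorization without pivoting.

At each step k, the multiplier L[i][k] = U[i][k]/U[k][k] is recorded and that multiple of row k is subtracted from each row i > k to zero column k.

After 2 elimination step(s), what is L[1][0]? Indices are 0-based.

L[1][0] = 1

Step 1: pivot at (0,0) is 12.
  row1 ← row1 − (1)·row0  ⇒  L[1][0]=1, U row1=(0, 12, 0)
  row2 ← row2 − (3)·row0  ⇒  L[2][0]=3, U row2=(0, 1, 11)
Step 2: pivot at (1,1) is 12.
  row2 ← row2 − (12)·row1  ⇒  L[2][1]=12, U row2=(0, 0, 11)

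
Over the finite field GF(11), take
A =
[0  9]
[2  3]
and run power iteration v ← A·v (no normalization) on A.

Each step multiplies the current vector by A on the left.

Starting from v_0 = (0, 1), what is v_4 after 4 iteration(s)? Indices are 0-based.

v_4 = (5, 0)

v_0 = (0, 1).
v_1 = A·v_0 = (9, 3).
v_2 = A·v_1 = (5, 5).
v_3 = A·v_2 = (1, 3).
v_4 = A·v_3 = (5, 0).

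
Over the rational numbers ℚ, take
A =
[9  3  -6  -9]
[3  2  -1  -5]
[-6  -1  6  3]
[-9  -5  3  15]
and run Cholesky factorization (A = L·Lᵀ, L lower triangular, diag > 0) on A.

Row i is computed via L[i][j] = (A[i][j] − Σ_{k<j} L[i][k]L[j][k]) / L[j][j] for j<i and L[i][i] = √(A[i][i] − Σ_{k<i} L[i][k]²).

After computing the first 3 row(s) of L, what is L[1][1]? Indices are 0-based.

L[1][1] = 1

Step 1: L[0][0] = √(9) = 3.
  L[1][0] = (3) / L[0][0] = 1.
Step 2: L[1][1] = √(1) = 1.
  L[2][0] = (-6) / L[0][0] = -2.
  L[2][1] = (1) / L[1][1] = 1.
Step 3: L[2][2] = √(1) = 1.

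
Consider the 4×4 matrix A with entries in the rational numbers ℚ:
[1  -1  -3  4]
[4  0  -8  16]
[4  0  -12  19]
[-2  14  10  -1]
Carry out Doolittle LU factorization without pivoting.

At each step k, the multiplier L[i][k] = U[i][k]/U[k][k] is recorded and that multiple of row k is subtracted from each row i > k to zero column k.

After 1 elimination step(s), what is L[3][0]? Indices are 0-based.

L[3][0] = -2

k=0: U[0][0]=1
  eliminate (1,0): mult=4, new row 1: (0, 4, 4, 0); set L[1][0]=4
  eliminate (2,0): mult=4, new row 2: (0, 4, 0, 3); set L[2][0]=4
  eliminate (3,0): mult=-2, new row 3: (0, 12, 4, 7); set L[3][0]=-2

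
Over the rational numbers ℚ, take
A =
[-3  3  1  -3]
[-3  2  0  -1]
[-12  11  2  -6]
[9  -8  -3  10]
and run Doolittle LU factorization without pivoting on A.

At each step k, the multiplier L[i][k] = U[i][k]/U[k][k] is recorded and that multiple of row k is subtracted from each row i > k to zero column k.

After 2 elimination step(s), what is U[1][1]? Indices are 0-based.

U[1][1] = -1

k=0: U[0][0]=-3
  eliminate (1,0): mult=1, new row 1: (0, -1, -1, 2); set L[1][0]=1
  eliminate (2,0): mult=4, new row 2: (0, -1, -2, 6); set L[2][0]=4
  eliminate (3,0): mult=-3, new row 3: (0, 1, 0, 1); set L[3][0]=-3
k=1: U[1][1]=-1
  eliminate (2,1): mult=1, new row 2: (0, 0, -1, 4); set L[2][1]=1
  eliminate (3,1): mult=-1, new row 3: (0, 0, -1, 3); set L[3][1]=-1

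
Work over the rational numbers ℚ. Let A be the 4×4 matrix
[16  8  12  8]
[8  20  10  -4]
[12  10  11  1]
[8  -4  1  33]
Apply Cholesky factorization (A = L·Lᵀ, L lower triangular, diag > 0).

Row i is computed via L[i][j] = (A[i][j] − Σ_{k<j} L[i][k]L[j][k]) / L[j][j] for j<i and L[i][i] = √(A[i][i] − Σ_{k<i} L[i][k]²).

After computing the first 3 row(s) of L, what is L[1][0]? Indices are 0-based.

L[1][0] = 2

Step 1: L[0][0] = √(16) = 4.
  L[1][0] = (8) / L[0][0] = 2.
Step 2: L[1][1] = √(16) = 4.
  L[2][0] = (12) / L[0][0] = 3.
  L[2][1] = (4) / L[1][1] = 1.
Step 3: L[2][2] = √(1) = 1.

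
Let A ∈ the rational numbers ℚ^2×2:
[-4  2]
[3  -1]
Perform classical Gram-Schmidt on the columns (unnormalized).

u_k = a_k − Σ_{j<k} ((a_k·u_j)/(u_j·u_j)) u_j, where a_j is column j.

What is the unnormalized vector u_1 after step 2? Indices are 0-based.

Step 1: u_0 = a_0 = (-4, 3).
Step 2: u_1 = a_1 − (-11/25)·u_0 = (6/25, 8/25).

u_1 = (6/25, 8/25)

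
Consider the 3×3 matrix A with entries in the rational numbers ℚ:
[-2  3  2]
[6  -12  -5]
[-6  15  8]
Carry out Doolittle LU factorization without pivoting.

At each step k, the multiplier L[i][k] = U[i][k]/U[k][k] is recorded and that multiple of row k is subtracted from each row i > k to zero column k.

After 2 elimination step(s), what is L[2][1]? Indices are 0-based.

k=0: U[0][0]=-2
  eliminate (1,0): mult=-3, new row 1: (0, -3, 1); set L[1][0]=-3
  eliminate (2,0): mult=3, new row 2: (0, 6, 2); set L[2][0]=3
k=1: U[1][1]=-3
  eliminate (2,1): mult=-2, new row 2: (0, 0, 4); set L[2][1]=-2

L[2][1] = -2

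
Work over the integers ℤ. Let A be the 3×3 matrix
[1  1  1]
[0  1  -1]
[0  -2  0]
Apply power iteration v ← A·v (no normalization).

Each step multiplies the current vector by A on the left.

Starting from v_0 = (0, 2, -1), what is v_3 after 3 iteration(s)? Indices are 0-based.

v_3 = (1, 13, -14)

v_0 = (0, 2, -1).
v_1 = A·v_0 = (1, 3, -4).
v_2 = A·v_1 = (0, 7, -6).
v_3 = A·v_2 = (1, 13, -14).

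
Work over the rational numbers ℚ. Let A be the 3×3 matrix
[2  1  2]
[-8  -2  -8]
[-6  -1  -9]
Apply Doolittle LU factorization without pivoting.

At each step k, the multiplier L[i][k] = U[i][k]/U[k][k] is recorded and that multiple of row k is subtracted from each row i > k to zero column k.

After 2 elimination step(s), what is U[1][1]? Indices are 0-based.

U[1][1] = 2

Step 1: pivot at (0,0) is 2.
  row1 ← row1 − (-4)·row0  ⇒  L[1][0]=-4, U row1=(0, 2, 0)
  row2 ← row2 − (-3)·row0  ⇒  L[2][0]=-3, U row2=(0, 2, -3)
Step 2: pivot at (1,1) is 2.
  row2 ← row2 − (1)·row1  ⇒  L[2][1]=1, U row2=(0, 0, -3)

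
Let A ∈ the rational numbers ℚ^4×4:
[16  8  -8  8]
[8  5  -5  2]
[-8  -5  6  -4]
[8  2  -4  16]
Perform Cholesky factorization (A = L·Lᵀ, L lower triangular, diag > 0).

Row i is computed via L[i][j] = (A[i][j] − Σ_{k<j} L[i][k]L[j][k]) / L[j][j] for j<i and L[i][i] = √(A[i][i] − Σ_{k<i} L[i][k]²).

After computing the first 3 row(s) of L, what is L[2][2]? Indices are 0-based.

Step 1: L[0][0] = √(16) = 4.
  L[1][0] = (8) / L[0][0] = 2.
Step 2: L[1][1] = √(1) = 1.
  L[2][0] = (-8) / L[0][0] = -2.
  L[2][1] = (-1) / L[1][1] = -1.
Step 3: L[2][2] = √(1) = 1.

L[2][2] = 1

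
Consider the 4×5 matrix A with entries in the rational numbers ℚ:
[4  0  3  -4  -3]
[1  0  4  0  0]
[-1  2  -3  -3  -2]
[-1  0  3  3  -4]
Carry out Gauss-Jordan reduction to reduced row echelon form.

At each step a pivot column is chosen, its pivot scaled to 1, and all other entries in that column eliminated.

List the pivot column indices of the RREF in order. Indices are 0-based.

pivot(0,0)=4: scale R0 → (1, 0, 3/4, -1, -3/4)
  clear (1,0): R1 −= (1)R0 → (0, 0, 13/4, 1, 3/4)
  clear (2,0): R2 −= (-1)R0 → (0, 2, -9/4, -4, -11/4)
  clear (3,0): R3 −= (-1)R0 → (0, 0, 15/4, 2, -19/4)
pivot(1,1): swap R1↔R2
pivot(1,1)=2: scale R1 → (0, 1, -9/8, -2, -11/8)
pivot(2,2)=13/4: scale R2 → (0, 0, 1, 4/13, 3/13)
  clear (0,2): R0 −= (3/4)R2 → (1, 0, 0, -16/13, -12/13)
  clear (1,2): R1 −= (-9/8)R2 → (0, 1, 0, -43/26, -29/26)
  clear (3,2): R3 −= (15/4)R2 → (0, 0, 0, 11/13, -73/13)
pivot(3,3)=11/13: scale R3 → (0, 0, 0, 1, -73/11)
  clear (0,3): R0 −= (-16/13)R3 → (1, 0, 0, 0, -100/11)
  clear (1,3): R1 −= (-43/26)R3 → (0, 1, 0, 0, -133/11)
  clear (2,3): R2 −= (4/13)R3 → (0, 0, 1, 0, 25/11)

pivot columns: 0, 1, 2, 3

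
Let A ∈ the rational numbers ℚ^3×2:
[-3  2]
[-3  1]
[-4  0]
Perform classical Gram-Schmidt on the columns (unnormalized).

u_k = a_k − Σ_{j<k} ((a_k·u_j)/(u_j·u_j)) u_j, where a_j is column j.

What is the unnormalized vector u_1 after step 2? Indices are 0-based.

u_1 = (41/34, 7/34, -18/17)

Step 1: u_0 = a_0 = (-3, -3, -4).
Step 2: u_1 = a_1 − (-9/34)·u_0 = (41/34, 7/34, -18/17).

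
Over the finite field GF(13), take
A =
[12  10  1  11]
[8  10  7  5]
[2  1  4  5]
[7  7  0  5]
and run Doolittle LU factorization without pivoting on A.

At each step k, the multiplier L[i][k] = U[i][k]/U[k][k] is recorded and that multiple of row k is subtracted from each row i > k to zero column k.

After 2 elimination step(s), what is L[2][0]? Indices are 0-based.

L[2][0] = 11

Step 1: pivot at (0,0) is 12.
  row1 ← row1 − (5)·row0  ⇒  L[1][0]=5, U row1=(0, 12, 2, 2)
  row2 ← row2 − (11)·row0  ⇒  L[2][0]=11, U row2=(0, 8, 6, 1)
  row3 ← row3 − (6)·row0  ⇒  L[3][0]=6, U row3=(0, 12, 7, 4)
Step 2: pivot at (1,1) is 12.
  row2 ← row2 − (5)·row1  ⇒  L[2][1]=5, U row2=(0, 0, 9, 4)
  row3 ← row3 − (1)·row1  ⇒  L[3][1]=1, U row3=(0, 0, 5, 2)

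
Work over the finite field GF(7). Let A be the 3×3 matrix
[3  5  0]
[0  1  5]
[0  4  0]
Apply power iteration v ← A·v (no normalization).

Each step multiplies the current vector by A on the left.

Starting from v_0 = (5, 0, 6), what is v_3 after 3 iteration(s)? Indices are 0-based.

v_3 = (0, 0, 1)

v_0 = (5, 0, 6).
v_1 = A·v_0 = (1, 2, 0).
v_2 = A·v_1 = (6, 2, 1).
v_3 = A·v_2 = (0, 0, 1).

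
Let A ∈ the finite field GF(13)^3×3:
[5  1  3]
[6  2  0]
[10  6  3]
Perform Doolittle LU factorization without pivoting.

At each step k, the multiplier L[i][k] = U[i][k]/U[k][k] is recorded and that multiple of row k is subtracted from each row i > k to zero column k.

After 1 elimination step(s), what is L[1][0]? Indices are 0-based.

L[1][0] = 9

[col 0] pivot 5
  R1 -= 9*R0 → (0, 6, 12)  (L[1][0] := 9)
  R2 -= 2*R0 → (0, 4, 10)  (L[2][0] := 2)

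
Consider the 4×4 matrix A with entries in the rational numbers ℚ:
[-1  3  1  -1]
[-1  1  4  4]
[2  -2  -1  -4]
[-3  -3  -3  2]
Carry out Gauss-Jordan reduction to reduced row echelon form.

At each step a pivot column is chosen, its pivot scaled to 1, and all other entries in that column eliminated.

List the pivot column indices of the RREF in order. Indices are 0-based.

pivot columns: 0, 1, 2, 3

[1] R0 /= -1  ⇒  (1, -3, -1, 1)
     R1 -= -1·R0  ⇒  (0, -2, 3, 5)
     R2 -= 2·R0  ⇒  (0, 4, 1, -6)
     R3 -= -3·R0  ⇒  (0, -12, -6, 5)
[2] R1 /= -2  ⇒  (0, 1, -3/2, -5/2)
     R0 -= -3·R1  ⇒  (1, 0, -11/2, -13/2)
     R2 -= 4·R1  ⇒  (0, 0, 7, 4)
     R3 -= -12·R1  ⇒  (0, 0, -24, -25)
[3] R2 /= 7  ⇒  (0, 0, 1, 4/7)
     R0 -= -11/2·R2  ⇒  (1, 0, 0, -47/14)
     R1 -= -3/2·R2  ⇒  (0, 1, 0, -23/14)
     R3 -= -24·R2  ⇒  (0, 0, 0, -79/7)
[4] R3 /= -79/7  ⇒  (0, 0, 0, 1)
     R0 -= -47/14·R3  ⇒  (1, 0, 0, 0)
     R1 -= -23/14·R3  ⇒  (0, 1, 0, 0)
     R2 -= 4/7·R3  ⇒  (0, 0, 1, 0)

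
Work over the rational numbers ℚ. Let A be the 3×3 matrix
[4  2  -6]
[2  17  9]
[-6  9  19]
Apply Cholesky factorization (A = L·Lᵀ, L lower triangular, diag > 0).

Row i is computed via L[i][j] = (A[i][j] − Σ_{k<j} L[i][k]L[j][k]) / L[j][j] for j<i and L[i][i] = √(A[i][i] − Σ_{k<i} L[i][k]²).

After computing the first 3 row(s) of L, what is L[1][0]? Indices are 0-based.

Step 1: L[0][0] = √(4) = 2.
  L[1][0] = (2) / L[0][0] = 1.
Step 2: L[1][1] = √(16) = 4.
  L[2][0] = (-6) / L[0][0] = -3.
  L[2][1] = (12) / L[1][1] = 3.
Step 3: L[2][2] = √(1) = 1.

L[1][0] = 1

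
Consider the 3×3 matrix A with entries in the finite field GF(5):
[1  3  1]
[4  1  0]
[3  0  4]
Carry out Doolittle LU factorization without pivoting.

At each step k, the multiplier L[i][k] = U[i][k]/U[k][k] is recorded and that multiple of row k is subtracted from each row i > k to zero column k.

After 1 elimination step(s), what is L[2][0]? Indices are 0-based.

k=0: U[0][0]=1
  eliminate (1,0): mult=4, new row 1: (0, 4, 1); set L[1][0]=4
  eliminate (2,0): mult=3, new row 2: (0, 1, 1); set L[2][0]=3

L[2][0] = 3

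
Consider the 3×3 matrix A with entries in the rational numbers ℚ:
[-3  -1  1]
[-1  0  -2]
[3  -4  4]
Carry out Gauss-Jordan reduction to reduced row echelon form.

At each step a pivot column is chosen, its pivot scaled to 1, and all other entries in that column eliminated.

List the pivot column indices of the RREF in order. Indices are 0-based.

pivot(0,0)=-3: scale R0 → (1, 1/3, -1/3)
  clear (1,0): R1 −= (-1)R0 → (0, 1/3, -7/3)
  clear (2,0): R2 −= (3)R0 → (0, -5, 5)
pivot(1,1)=1/3: scale R1 → (0, 1, -7)
  clear (0,1): R0 −= (1/3)R1 → (1, 0, 2)
  clear (2,1): R2 −= (-5)R1 → (0, 0, -30)
pivot(2,2)=-30: scale R2 → (0, 0, 1)
  clear (0,2): R0 −= (2)R2 → (1, 0, 0)
  clear (1,2): R1 −= (-7)R2 → (0, 1, 0)

pivot columns: 0, 1, 2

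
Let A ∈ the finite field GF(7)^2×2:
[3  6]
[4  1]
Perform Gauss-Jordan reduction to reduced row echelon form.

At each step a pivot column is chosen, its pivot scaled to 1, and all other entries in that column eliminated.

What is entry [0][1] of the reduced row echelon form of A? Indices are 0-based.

M[0][1] = 2

[1] R0 /= 3  ⇒  (1, 2)
     R1 -= 4·R0  ⇒  (0, 0)
column 1 empty below row 1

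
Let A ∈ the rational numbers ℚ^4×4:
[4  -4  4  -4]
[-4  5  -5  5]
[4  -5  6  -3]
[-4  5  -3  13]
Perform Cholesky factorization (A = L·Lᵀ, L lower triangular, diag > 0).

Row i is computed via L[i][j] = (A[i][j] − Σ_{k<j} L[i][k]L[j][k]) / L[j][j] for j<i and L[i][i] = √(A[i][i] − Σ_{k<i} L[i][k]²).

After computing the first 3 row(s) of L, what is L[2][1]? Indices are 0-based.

Step 1: L[0][0] = √(4) = 2.
  L[1][0] = (-4) / L[0][0] = -2.
Step 2: L[1][1] = √(1) = 1.
  L[2][0] = (4) / L[0][0] = 2.
  L[2][1] = (-1) / L[1][1] = -1.
Step 3: L[2][2] = √(1) = 1.

L[2][1] = -1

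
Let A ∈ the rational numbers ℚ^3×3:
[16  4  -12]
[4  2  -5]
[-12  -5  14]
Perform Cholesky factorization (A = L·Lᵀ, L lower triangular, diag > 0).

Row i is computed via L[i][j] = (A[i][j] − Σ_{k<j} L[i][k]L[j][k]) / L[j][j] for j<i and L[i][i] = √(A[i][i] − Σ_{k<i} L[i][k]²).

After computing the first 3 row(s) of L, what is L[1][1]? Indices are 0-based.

L[1][1] = 1

Step 1: L[0][0] = √(16) = 4.
  L[1][0] = (4) / L[0][0] = 1.
Step 2: L[1][1] = √(1) = 1.
  L[2][0] = (-12) / L[0][0] = -3.
  L[2][1] = (-2) / L[1][1] = -2.
Step 3: L[2][2] = √(1) = 1.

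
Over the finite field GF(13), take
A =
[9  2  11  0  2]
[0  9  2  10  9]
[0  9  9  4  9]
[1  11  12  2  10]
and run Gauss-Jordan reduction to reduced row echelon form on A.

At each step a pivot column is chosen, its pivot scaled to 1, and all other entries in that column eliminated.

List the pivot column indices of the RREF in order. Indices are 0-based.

pivot(0,0)=9: scale R0 → (1, 6, 7, 0, 6)
  clear (3,0): R3 −= (1)R0 → (0, 5, 5, 2, 4)
pivot(1,1)=9: scale R1 → (0, 1, 6, 4, 1)
  clear (0,1): R0 −= (6)R1 → (1, 0, 10, 2, 0)
  clear (2,1): R2 −= (9)R1 → (0, 0, 7, 7, 0)
  clear (3,1): R3 −= (5)R1 → (0, 0, 1, 8, 12)
pivot(2,2)=7: scale R2 → (0, 0, 1, 1, 0)
  clear (0,2): R0 −= (10)R2 → (1, 0, 0, 5, 0)
  clear (1,2): R1 −= (6)R2 → (0, 1, 0, 11, 1)
  clear (3,2): R3 −= (1)R2 → (0, 0, 0, 7, 12)
pivot(3,3)=7: scale R3 → (0, 0, 0, 1, 11)
  clear (0,3): R0 −= (5)R3 → (1, 0, 0, 0, 10)
  clear (1,3): R1 −= (11)R3 → (0, 1, 0, 0, 10)
  clear (2,3): R2 −= (1)R3 → (0, 0, 1, 0, 2)

pivot columns: 0, 1, 2, 3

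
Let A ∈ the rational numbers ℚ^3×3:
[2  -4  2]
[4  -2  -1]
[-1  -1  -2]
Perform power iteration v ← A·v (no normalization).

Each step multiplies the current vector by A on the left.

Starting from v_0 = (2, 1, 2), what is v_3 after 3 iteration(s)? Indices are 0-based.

v_3 = (-92, -124, -5)

v_0 = (2, 1, 2).
v_1 = A·v_0 = (4, 4, -7).
v_2 = A·v_1 = (-22, 15, 6).
v_3 = A·v_2 = (-92, -124, -5).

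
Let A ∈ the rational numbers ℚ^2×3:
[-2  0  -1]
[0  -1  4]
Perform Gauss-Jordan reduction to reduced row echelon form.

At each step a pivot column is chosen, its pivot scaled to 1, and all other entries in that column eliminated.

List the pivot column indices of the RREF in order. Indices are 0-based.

pivot columns: 0, 1

[1] R0 /= -2  ⇒  (1, 0, 1/2)
[2] R1 /= -1  ⇒  (0, 1, -4)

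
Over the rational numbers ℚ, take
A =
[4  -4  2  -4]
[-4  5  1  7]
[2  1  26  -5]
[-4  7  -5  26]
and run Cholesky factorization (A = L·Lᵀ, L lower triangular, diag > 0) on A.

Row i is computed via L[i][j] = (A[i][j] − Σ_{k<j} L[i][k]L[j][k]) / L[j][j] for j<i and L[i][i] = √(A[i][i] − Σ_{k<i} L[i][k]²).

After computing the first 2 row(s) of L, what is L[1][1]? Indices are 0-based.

L[1][1] = 1

Step 1: L[0][0] = √(4) = 2.
  L[1][0] = (-4) / L[0][0] = -2.
Step 2: L[1][1] = √(1) = 1.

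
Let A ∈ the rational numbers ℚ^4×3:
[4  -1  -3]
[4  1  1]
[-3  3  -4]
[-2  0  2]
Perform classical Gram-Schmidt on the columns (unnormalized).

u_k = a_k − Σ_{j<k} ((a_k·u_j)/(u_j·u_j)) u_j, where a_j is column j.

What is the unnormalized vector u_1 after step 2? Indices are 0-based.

u_1 = (-1/5, 9/5, 12/5, -2/5)

Step 1: u_0 = a_0 = (4, 4, -3, -2).
Step 2: u_1 = a_1 − (-1/5)·u_0 = (-1/5, 9/5, 12/5, -2/5).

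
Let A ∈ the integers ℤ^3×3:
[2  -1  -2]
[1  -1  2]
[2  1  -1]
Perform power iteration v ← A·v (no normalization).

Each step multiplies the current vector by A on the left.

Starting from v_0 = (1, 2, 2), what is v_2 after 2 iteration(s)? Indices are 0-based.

v_0 = (1, 2, 2).
v_1 = A·v_0 = (-4, 3, 2).
v_2 = A·v_1 = (-15, -3, -7).

v_2 = (-15, -3, -7)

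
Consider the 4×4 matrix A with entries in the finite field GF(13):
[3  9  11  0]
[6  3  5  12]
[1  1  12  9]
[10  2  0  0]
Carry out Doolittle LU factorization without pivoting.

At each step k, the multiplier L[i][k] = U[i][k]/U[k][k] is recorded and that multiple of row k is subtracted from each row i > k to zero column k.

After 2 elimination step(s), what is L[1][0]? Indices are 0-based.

[col 0] pivot 3
  R1 -= 2*R0 → (0, 11, 9, 12)  (L[1][0] := 2)
  R2 -= 9*R0 → (0, 11, 4, 9)  (L[2][0] := 9)
  R3 -= 12*R0 → (0, 11, 11, 0)  (L[3][0] := 12)
[col 1] pivot 11
  R2 -= 1*R1 → (0, 0, 8, 10)  (L[2][1] := 1)
  R3 -= 1*R1 → (0, 0, 2, 1)  (L[3][1] := 1)

L[1][0] = 2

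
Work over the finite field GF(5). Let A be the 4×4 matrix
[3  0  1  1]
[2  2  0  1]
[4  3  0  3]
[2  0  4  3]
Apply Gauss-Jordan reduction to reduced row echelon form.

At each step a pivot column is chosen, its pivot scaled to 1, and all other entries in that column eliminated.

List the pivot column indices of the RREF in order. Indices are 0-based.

step 1: normalize row 0 (÷3) = (1, 0, 2, 2)
  row 1: subtract 2×row0 = (0, 2, 1, 2)
  row 2: subtract 4×row0 = (0, 3, 2, 0)
  row 3: subtract 2×row0 = (0, 0, 0, 4)
step 2: normalize row 1 (÷2) = (0, 1, 3, 1)
  row 2: subtract 3×row1 = (0, 0, 3, 2)
step 3: normalize row 2 (÷3) = (0, 0, 1, 4)
  row 0: subtract 2×row2 = (1, 0, 0, 4)
  row 1: subtract 3×row2 = (0, 1, 0, 4)
step 4: normalize row 3 (÷4) = (0, 0, 0, 1)
  row 0: subtract 4×row3 = (1, 0, 0, 0)
  row 1: subtract 4×row3 = (0, 1, 0, 0)
  row 2: subtract 4×row3 = (0, 0, 1, 0)

pivot columns: 0, 1, 2, 3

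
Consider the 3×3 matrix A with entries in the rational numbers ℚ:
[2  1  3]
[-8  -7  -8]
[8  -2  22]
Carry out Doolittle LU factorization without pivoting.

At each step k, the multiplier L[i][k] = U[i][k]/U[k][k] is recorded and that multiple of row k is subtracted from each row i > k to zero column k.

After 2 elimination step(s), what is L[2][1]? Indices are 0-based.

k=0: U[0][0]=2
  eliminate (1,0): mult=-4, new row 1: (0, -3, 4); set L[1][0]=-4
  eliminate (2,0): mult=4, new row 2: (0, -6, 10); set L[2][0]=4
k=1: U[1][1]=-3
  eliminate (2,1): mult=2, new row 2: (0, 0, 2); set L[2][1]=2

L[2][1] = 2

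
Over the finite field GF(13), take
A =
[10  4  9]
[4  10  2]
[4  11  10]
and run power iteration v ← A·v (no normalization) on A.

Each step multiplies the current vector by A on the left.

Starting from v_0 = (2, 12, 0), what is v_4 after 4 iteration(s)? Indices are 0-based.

v_4 = (4, 9, 0)

v_0 = (2, 12, 0).
v_1 = A·v_0 = (3, 11, 10).
v_2 = A·v_1 = (8, 12, 12).
v_3 = A·v_2 = (2, 7, 11).
v_4 = A·v_3 = (4, 9, 0).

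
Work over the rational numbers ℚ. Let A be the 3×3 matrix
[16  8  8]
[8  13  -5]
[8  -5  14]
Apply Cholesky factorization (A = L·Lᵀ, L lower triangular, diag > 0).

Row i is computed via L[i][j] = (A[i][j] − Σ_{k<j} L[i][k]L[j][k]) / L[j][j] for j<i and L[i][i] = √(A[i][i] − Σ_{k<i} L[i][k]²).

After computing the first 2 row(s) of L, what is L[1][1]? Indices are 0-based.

Step 1: L[0][0] = √(16) = 4.
  L[1][0] = (8) / L[0][0] = 2.
Step 2: L[1][1] = √(9) = 3.

L[1][1] = 3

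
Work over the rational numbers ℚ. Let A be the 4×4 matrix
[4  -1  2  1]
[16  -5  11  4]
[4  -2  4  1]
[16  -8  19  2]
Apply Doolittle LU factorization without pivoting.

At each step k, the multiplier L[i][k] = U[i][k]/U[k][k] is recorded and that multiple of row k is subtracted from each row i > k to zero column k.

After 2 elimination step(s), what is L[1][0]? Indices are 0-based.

L[1][0] = 4

Step 1: pivot at (0,0) is 4.
  row1 ← row1 − (4)·row0  ⇒  L[1][0]=4, U row1=(0, -1, 3, 0)
  row2 ← row2 − (1)·row0  ⇒  L[2][0]=1, U row2=(0, -1, 2, 0)
  row3 ← row3 − (4)·row0  ⇒  L[3][0]=4, U row3=(0, -4, 11, -2)
Step 2: pivot at (1,1) is -1.
  row2 ← row2 − (1)·row1  ⇒  L[2][1]=1, U row2=(0, 0, -1, 0)
  row3 ← row3 − (4)·row1  ⇒  L[3][1]=4, U row3=(0, 0, -1, -2)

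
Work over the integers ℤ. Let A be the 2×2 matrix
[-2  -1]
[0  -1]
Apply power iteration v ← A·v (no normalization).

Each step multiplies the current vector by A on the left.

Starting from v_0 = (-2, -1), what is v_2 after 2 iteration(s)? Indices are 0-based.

v_2 = (-11, -1)

v_0 = (-2, -1).
v_1 = A·v_0 = (5, 1).
v_2 = A·v_1 = (-11, -1).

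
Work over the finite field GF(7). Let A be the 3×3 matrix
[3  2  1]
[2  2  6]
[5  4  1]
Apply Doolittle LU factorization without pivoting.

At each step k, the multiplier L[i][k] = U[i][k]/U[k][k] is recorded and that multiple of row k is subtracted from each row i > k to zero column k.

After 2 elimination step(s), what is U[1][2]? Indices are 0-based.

[col 0] pivot 3
  R1 -= 3*R0 → (0, 3, 3)  (L[1][0] := 3)
  R2 -= 4*R0 → (0, 3, 4)  (L[2][0] := 4)
[col 1] pivot 3
  R2 -= 1*R1 → (0, 0, 1)  (L[2][1] := 1)

U[1][2] = 3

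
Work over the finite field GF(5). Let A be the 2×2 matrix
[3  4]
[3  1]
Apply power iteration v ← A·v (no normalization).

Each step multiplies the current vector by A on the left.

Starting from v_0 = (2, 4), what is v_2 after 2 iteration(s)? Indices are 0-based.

v_2 = (1, 1)

v_0 = (2, 4).
v_1 = A·v_0 = (2, 0).
v_2 = A·v_1 = (1, 1).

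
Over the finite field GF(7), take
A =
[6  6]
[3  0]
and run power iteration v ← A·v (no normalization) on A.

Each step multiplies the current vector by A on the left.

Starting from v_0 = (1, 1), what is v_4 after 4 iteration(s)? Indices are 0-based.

v_0 = (1, 1).
v_1 = A·v_0 = (5, 3).
v_2 = A·v_1 = (6, 1).
v_3 = A·v_2 = (0, 4).
v_4 = A·v_3 = (3, 0).

v_4 = (3, 0)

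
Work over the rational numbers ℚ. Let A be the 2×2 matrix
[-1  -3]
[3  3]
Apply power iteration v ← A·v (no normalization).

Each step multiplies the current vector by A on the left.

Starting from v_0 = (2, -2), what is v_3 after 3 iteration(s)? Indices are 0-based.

v_0 = (2, -2).
v_1 = A·v_0 = (4, 0).
v_2 = A·v_1 = (-4, 12).
v_3 = A·v_2 = (-32, 24).

v_3 = (-32, 24)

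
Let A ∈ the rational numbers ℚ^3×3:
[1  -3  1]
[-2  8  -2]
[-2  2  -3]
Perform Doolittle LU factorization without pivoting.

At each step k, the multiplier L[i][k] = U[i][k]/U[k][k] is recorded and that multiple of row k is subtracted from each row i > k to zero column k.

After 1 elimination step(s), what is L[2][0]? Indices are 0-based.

Step 1: pivot at (0,0) is 1.
  row1 ← row1 − (-2)·row0  ⇒  L[1][0]=-2, U row1=(0, 2, 0)
  row2 ← row2 − (-2)·row0  ⇒  L[2][0]=-2, U row2=(0, -4, -1)

L[2][0] = -2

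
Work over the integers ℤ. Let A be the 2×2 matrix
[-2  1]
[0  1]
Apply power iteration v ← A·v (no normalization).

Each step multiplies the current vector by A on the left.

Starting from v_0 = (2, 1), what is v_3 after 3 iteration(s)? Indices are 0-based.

v_3 = (-13, 1)

v_0 = (2, 1).
v_1 = A·v_0 = (-3, 1).
v_2 = A·v_1 = (7, 1).
v_3 = A·v_2 = (-13, 1).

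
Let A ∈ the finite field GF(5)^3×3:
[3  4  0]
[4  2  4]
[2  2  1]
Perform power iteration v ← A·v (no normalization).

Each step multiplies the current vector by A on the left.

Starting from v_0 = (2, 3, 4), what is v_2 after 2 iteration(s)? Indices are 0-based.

v_0 = (2, 3, 4).
v_1 = A·v_0 = (3, 0, 4).
v_2 = A·v_1 = (4, 3, 0).

v_2 = (4, 3, 0)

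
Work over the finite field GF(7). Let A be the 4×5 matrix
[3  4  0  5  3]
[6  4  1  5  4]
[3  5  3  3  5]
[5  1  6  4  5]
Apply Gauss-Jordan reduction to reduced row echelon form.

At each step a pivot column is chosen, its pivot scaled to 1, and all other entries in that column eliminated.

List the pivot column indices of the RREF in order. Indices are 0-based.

[1] R0 /= 3  ⇒  (1, 6, 0, 4, 1)
     R1 -= 6·R0  ⇒  (0, 3, 1, 2, 5)
     R2 -= 3·R0  ⇒  (0, 1, 3, 5, 2)
     R3 -= 5·R0  ⇒  (0, 6, 6, 5, 0)
[2] R1 /= 3  ⇒  (0, 1, 5, 3, 4)
     R0 -= 6·R1  ⇒  (1, 0, 5, 0, 5)
     R2 -= 1·R1  ⇒  (0, 0, 5, 2, 5)
     R3 -= 6·R1  ⇒  (0, 0, 4, 1, 4)
[3] R2 /= 5  ⇒  (0, 0, 1, 6, 1)
     R0 -= 5·R2  ⇒  (1, 0, 0, 5, 0)
     R1 -= 5·R2  ⇒  (0, 1, 0, 1, 6)
     R3 -= 4·R2  ⇒  (0, 0, 0, 5, 0)
[4] R3 /= 5  ⇒  (0, 0, 0, 1, 0)
     R0 -= 5·R3  ⇒  (1, 0, 0, 0, 0)
     R1 -= 1·R3  ⇒  (0, 1, 0, 0, 6)
     R2 -= 6·R3  ⇒  (0, 0, 1, 0, 1)

pivot columns: 0, 1, 2, 3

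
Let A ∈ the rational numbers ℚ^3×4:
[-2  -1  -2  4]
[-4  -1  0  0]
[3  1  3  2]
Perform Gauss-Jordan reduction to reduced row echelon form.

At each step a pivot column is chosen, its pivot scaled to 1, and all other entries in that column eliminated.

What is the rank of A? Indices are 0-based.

step 1: normalize row 0 (÷-2) = (1, 1/2, 1, -2)
  row 1: subtract -4×row0 = (0, 1, 4, -8)
  row 2: subtract 3×row0 = (0, -1/2, 0, 8)
step 2: normalize row 1 (÷1) = (0, 1, 4, -8)
  row 0: subtract 1/2×row1 = (1, 0, -1, 2)
  row 2: subtract -1/2×row1 = (0, 0, 2, 4)
step 3: normalize row 2 (÷2) = (0, 0, 1, 2)
  row 0: subtract -1×row2 = (1, 0, 0, 4)
  row 1: subtract 4×row2 = (0, 1, 0, -16)

rank = 3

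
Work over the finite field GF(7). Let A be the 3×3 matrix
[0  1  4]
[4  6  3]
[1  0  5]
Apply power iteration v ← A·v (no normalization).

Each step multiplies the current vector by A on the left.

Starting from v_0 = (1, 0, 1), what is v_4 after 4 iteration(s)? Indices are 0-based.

v_4 = (2, 6, 6)

v_0 = (1, 0, 1).
v_1 = A·v_0 = (4, 0, 6).
v_2 = A·v_1 = (3, 6, 6).
v_3 = A·v_2 = (2, 3, 5).
v_4 = A·v_3 = (2, 6, 6).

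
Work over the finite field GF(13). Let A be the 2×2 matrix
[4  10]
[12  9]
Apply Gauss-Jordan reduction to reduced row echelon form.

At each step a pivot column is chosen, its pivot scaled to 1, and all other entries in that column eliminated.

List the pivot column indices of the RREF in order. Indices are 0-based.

pivot columns: 0, 1

step 1: normalize row 0 (÷4) = (1, 9)
  row 1: subtract 12×row0 = (0, 5)
step 2: normalize row 1 (÷5) = (0, 1)
  row 0: subtract 9×row1 = (1, 0)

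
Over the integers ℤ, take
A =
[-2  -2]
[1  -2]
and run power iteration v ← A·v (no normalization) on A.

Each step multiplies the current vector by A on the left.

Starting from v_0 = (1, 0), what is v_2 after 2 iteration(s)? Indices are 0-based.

v_0 = (1, 0).
v_1 = A·v_0 = (-2, 1).
v_2 = A·v_1 = (2, -4).

v_2 = (2, -4)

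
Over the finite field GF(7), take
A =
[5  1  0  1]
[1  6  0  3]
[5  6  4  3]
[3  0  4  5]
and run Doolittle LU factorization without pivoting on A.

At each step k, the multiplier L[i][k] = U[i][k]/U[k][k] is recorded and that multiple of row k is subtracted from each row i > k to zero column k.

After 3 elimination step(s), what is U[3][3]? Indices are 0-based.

U[3][3] = 1

Step 1: pivot at (0,0) is 5.
  row1 ← row1 − (3)·row0  ⇒  L[1][0]=3, U row1=(0, 3, 0, 0)
  row2 ← row2 − (1)·row0  ⇒  L[2][0]=1, U row2=(0, 5, 4, 2)
  row3 ← row3 − (2)·row0  ⇒  L[3][0]=2, U row3=(0, 5, 4, 3)
Step 2: pivot at (1,1) is 3.
  row2 ← row2 − (4)·row1  ⇒  L[2][1]=4, U row2=(0, 0, 4, 2)
  row3 ← row3 − (4)·row1  ⇒  L[3][1]=4, U row3=(0, 0, 4, 3)
Step 3: pivot at (2,2) is 4.
  row3 ← row3 − (1)·row2  ⇒  L[3][2]=1, U row3=(0, 0, 0, 1)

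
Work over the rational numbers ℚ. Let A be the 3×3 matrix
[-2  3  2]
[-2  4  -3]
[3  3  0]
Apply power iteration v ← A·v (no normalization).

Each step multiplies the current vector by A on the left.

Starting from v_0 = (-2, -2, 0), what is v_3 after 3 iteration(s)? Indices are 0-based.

v_3 = (100, 214, -24)

v_0 = (-2, -2, 0).
v_1 = A·v_0 = (-2, -4, -12).
v_2 = A·v_1 = (-32, 24, -18).
v_3 = A·v_2 = (100, 214, -24).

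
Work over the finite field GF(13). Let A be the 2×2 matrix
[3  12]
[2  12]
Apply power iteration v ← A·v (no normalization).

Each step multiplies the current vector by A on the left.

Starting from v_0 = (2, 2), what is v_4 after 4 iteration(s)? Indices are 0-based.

v_0 = (2, 2).
v_1 = A·v_0 = (4, 2).
v_2 = A·v_1 = (10, 6).
v_3 = A·v_2 = (11, 1).
v_4 = A·v_3 = (6, 8).

v_4 = (6, 8)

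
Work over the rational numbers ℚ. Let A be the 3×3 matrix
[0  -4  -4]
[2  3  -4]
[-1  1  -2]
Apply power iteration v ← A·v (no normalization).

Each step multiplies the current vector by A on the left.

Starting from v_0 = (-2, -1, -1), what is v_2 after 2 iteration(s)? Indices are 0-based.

v_0 = (-2, -1, -1).
v_1 = A·v_0 = (8, -3, 3).
v_2 = A·v_1 = (0, -5, -17).

v_2 = (0, -5, -17)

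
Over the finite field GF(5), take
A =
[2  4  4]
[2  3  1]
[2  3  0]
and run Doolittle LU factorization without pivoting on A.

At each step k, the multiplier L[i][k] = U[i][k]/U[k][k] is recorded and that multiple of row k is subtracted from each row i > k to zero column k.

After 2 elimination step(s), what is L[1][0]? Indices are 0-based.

L[1][0] = 1

k=0: U[0][0]=2
  eliminate (1,0): mult=1, new row 1: (0, 4, 2); set L[1][0]=1
  eliminate (2,0): mult=1, new row 2: (0, 4, 1); set L[2][0]=1
k=1: U[1][1]=4
  eliminate (2,1): mult=1, new row 2: (0, 0, 4); set L[2][1]=1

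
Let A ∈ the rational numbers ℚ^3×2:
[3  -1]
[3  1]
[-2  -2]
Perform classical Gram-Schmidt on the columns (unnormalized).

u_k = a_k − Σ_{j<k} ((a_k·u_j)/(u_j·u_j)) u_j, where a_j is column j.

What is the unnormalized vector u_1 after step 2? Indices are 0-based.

u_1 = (-17/11, 5/11, -18/11)

Step 1: u_0 = a_0 = (3, 3, -2).
Step 2: u_1 = a_1 − (2/11)·u_0 = (-17/11, 5/11, -18/11).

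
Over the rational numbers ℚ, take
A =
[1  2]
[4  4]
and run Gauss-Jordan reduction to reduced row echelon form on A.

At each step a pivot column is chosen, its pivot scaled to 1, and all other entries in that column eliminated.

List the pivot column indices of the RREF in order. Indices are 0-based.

pivot columns: 0, 1

step 1: normalize row 0 (÷1) = (1, 2)
  row 1: subtract 4×row0 = (0, -4)
step 2: normalize row 1 (÷-4) = (0, 1)
  row 0: subtract 2×row1 = (1, 0)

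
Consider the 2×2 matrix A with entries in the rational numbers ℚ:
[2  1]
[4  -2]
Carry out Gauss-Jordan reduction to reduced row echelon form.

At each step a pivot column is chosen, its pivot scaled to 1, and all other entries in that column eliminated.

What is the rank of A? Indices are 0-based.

[1] R0 /= 2  ⇒  (1, 1/2)
     R1 -= 4·R0  ⇒  (0, -4)
[2] R1 /= -4  ⇒  (0, 1)
     R0 -= 1/2·R1  ⇒  (1, 0)

rank = 2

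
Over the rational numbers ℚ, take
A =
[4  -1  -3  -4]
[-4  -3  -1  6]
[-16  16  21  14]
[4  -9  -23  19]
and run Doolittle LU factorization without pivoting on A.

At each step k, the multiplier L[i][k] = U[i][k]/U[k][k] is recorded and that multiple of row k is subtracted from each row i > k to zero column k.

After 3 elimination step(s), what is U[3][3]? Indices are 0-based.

k=0: U[0][0]=4
  eliminate (1,0): mult=-1, new row 1: (0, -4, -4, 2); set L[1][0]=-1
  eliminate (2,0): mult=-4, new row 2: (0, 12, 9, -2); set L[2][0]=-4
  eliminate (3,0): mult=1, new row 3: (0, -8, -20, 23); set L[3][0]=1
k=1: U[1][1]=-4
  eliminate (2,1): mult=-3, new row 2: (0, 0, -3, 4); set L[2][1]=-3
  eliminate (3,1): mult=2, new row 3: (0, 0, -12, 19); set L[3][1]=2
k=2: U[2][2]=-3
  eliminate (3,2): mult=4, new row 3: (0, 0, 0, 3); set L[3][2]=4

U[3][3] = 3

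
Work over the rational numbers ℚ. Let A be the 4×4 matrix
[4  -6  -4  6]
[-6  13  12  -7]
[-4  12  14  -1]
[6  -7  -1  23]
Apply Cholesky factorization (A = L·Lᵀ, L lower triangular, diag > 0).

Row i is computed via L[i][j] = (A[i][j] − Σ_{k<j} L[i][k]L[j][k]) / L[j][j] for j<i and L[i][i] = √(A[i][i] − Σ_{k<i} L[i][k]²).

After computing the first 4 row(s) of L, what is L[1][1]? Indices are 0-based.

Step 1: L[0][0] = √(4) = 2.
  L[1][0] = (-6) / L[0][0] = -3.
Step 2: L[1][1] = √(4) = 2.
  L[2][0] = (-4) / L[0][0] = -2.
  L[2][1] = (6) / L[1][1] = 3.
Step 3: L[2][2] = √(1) = 1.
  L[3][0] = (6) / L[0][0] = 3.
  L[3][1] = (2) / L[1][1] = 1.
  L[3][2] = (2) / L[2][2] = 2.
Step 4: L[3][3] = √(9) = 3.

L[1][1] = 2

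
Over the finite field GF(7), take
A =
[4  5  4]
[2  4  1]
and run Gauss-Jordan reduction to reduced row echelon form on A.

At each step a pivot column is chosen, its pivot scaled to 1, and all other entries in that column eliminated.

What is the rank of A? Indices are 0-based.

rank = 2

pivot(0,0)=4: scale R0 → (1, 3, 1)
  clear (1,0): R1 −= (2)R0 → (0, 5, 6)
pivot(1,1)=5: scale R1 → (0, 1, 4)
  clear (0,1): R0 −= (3)R1 → (1, 0, 3)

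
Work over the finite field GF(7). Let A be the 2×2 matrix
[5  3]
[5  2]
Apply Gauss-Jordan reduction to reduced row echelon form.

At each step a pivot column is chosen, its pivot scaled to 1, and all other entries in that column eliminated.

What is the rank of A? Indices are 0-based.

pivot(0,0)=5: scale R0 → (1, 2)
  clear (1,0): R1 −= (5)R0 → (0, 6)
pivot(1,1)=6: scale R1 → (0, 1)
  clear (0,1): R0 −= (2)R1 → (1, 0)

rank = 2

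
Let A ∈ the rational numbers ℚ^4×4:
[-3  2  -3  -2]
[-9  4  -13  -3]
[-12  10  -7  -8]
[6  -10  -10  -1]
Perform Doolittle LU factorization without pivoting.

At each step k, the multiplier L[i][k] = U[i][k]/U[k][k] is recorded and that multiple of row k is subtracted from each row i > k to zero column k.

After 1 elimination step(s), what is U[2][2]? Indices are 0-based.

U[2][2] = 5

k=0: U[0][0]=-3
  eliminate (1,0): mult=3, new row 1: (0, -2, -4, 3); set L[1][0]=3
  eliminate (2,0): mult=4, new row 2: (0, 2, 5, 0); set L[2][0]=4
  eliminate (3,0): mult=-2, new row 3: (0, -6, -16, -5); set L[3][0]=-2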